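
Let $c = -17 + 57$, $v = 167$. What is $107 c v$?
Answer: $714760$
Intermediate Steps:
$c = 40$
$107 c v = 107 \cdot 40 \cdot 167 = 4280 \cdot 167 = 714760$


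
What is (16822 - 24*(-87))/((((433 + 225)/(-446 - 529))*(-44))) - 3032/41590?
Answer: 191679361259/301028420 ≈ 636.75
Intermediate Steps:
(16822 - 24*(-87))/((((433 + 225)/(-446 - 529))*(-44))) - 3032/41590 = (16822 - 1*(-2088))/(((658/(-975))*(-44))) - 3032*1/41590 = (16822 + 2088)/(((658*(-1/975))*(-44))) - 1516/20795 = 18910/((-658/975*(-44))) - 1516/20795 = 18910/(28952/975) - 1516/20795 = 18910*(975/28952) - 1516/20795 = 9218625/14476 - 1516/20795 = 191679361259/301028420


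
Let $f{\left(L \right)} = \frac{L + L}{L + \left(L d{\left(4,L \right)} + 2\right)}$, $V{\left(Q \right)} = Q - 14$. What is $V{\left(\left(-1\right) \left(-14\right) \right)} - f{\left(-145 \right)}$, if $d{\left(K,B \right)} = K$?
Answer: $- \frac{290}{723} \approx -0.40111$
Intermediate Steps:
$V{\left(Q \right)} = -14 + Q$ ($V{\left(Q \right)} = Q - 14 = -14 + Q$)
$f{\left(L \right)} = \frac{2 L}{2 + 5 L}$ ($f{\left(L \right)} = \frac{L + L}{L + \left(L 4 + 2\right)} = \frac{2 L}{L + \left(4 L + 2\right)} = \frac{2 L}{L + \left(2 + 4 L\right)} = \frac{2 L}{2 + 5 L}$)
$V{\left(\left(-1\right) \left(-14\right) \right)} - f{\left(-145 \right)} = \left(-14 - -14\right) - 2 \left(-145\right) \frac{1}{2 + 5 \left(-145\right)} = \left(-14 + 14\right) - 2 \left(-145\right) \frac{1}{2 - 725} = 0 - 2 \left(-145\right) \frac{1}{-723} = 0 - 2 \left(-145\right) \left(- \frac{1}{723}\right) = 0 - \frac{290}{723} = - \frac{290}{723}$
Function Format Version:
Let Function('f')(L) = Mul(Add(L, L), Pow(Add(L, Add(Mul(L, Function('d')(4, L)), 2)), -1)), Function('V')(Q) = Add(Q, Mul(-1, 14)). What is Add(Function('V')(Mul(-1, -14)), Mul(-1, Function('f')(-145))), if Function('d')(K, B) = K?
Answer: Rational(-290, 723) ≈ -0.40111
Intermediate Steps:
Function('V')(Q) = Add(-14, Q) (Function('V')(Q) = Add(Q, -14) = Add(-14, Q))
Function('f')(L) = Mul(2, L, Pow(Add(2, Mul(5, L)), -1)) (Function('f')(L) = Mul(Add(L, L), Pow(Add(L, Add(Mul(L, 4), 2)), -1)) = Mul(Mul(2, L), Pow(Add(L, Add(Mul(4, L), 2)), -1)) = Mul(Mul(2, L), Pow(Add(L, Add(2, Mul(4, L))), -1)) = Mul(Mul(2, L), Pow(Add(2, Mul(5, L)), -1)) = Mul(2, L, Pow(Add(2, Mul(5, L)), -1)))
Add(Function('V')(Mul(-1, -14)), Mul(-1, Function('f')(-145))) = Add(Add(-14, Mul(-1, -14)), Mul(-1, Mul(2, -145, Pow(Add(2, Mul(5, -145)), -1)))) = Add(Add(-14, 14), Mul(-1, Mul(2, -145, Pow(Add(2, -725), -1)))) = Add(0, Mul(-1, Mul(2, -145, Pow(-723, -1)))) = Add(0, Mul(-1, Mul(2, -145, Rational(-1, 723)))) = Add(0, Mul(-1, Rational(290, 723))) = Add(0, Rational(-290, 723)) = Rational(-290, 723)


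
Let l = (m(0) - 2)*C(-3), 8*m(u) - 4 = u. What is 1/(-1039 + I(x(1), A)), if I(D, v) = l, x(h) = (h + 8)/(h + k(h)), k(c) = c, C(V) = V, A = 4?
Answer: -2/2069 ≈ -0.00096665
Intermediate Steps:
m(u) = ½ + u/8
x(h) = (8 + h)/(2*h) (x(h) = (h + 8)/(h + h) = (8 + h)/((2*h)) = (8 + h)*(1/(2*h)) = (8 + h)/(2*h))
l = 9/2 (l = ((½ + (⅛)*0) - 2)*(-3) = ((½ + 0) - 2)*(-3) = (½ - 2)*(-3) = -3/2*(-3) = 9/2 ≈ 4.5000)
I(D, v) = 9/2
1/(-1039 + I(x(1), A)) = 1/(-1039 + 9/2) = 1/(-2069/2) = -2/2069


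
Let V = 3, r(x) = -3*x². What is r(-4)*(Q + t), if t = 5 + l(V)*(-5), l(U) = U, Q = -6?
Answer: 768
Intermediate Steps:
t = -10 (t = 5 + 3*(-5) = 5 - 15 = -10)
r(-4)*(Q + t) = (-3*(-4)²)*(-6 - 10) = -3*16*(-16) = -48*(-16) = 768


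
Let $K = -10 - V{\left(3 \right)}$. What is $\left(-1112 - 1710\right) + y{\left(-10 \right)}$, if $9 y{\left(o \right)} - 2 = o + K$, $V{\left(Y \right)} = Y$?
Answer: $- \frac{8473}{3} \approx -2824.3$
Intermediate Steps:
$K = -13$ ($K = -10 - 3 = -13$)
$y{\left(o \right)} = - \frac{11}{9} + \frac{o}{9}$ ($y{\left(o \right)} = \frac{2}{9} + \frac{o - 13}{9} = \frac{2}{9} + \frac{-13 + o}{9} = \frac{2}{9} + \left(- \frac{13}{9} + \frac{o}{9}\right) = - \frac{11}{9} + \frac{o}{9}$)
$\left(-1112 - 1710\right) + y{\left(-10 \right)} = \left(-1112 - 1710\right) + \left(- \frac{11}{9} + \frac{1}{9} \left(-10\right)\right) = -2822 - \frac{7}{3} = - \frac{8473}{3}$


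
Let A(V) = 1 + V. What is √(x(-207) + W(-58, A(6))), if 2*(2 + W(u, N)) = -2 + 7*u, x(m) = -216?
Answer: I*√422 ≈ 20.543*I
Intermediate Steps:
W(u, N) = -3 + 7*u/2 (W(u, N) = -2 + (-2 + 7*u)/2 = -2 + (-1 + 7*u/2) = -3 + 7*u/2)
√(x(-207) + W(-58, A(6))) = √(-216 + (-3 + (7/2)*(-58))) = √(-216 + (-3 - 203)) = √(-216 - 206) = √(-422) = I*√422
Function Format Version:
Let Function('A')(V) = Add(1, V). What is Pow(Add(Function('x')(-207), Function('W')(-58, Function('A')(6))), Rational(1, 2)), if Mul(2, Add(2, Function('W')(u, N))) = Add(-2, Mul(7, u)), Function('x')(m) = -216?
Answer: Mul(I, Pow(422, Rational(1, 2))) ≈ Mul(20.543, I)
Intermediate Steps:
Function('W')(u, N) = Add(-3, Mul(Rational(7, 2), u)) (Function('W')(u, N) = Add(-2, Mul(Rational(1, 2), Add(-2, Mul(7, u)))) = Add(-2, Add(-1, Mul(Rational(7, 2), u))) = Add(-3, Mul(Rational(7, 2), u)))
Pow(Add(Function('x')(-207), Function('W')(-58, Function('A')(6))), Rational(1, 2)) = Pow(Add(-216, Add(-3, Mul(Rational(7, 2), -58))), Rational(1, 2)) = Pow(Add(-216, Add(-3, -203)), Rational(1, 2)) = Pow(Add(-216, -206), Rational(1, 2)) = Pow(-422, Rational(1, 2)) = Mul(I, Pow(422, Rational(1, 2)))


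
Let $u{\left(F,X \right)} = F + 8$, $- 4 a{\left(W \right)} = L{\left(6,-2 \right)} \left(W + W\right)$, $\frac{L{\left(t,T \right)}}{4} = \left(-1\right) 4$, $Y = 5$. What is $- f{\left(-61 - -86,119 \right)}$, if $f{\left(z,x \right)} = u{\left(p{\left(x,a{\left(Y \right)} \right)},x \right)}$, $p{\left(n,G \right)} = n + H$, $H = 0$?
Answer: $-127$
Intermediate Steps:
$L{\left(t,T \right)} = -16$ ($L{\left(t,T \right)} = 4 \left(\left(-1\right) 4\right) = 4 \left(-4\right) = -16$)
$a{\left(W \right)} = 8 W$ ($a{\left(W \right)} = - \frac{\left(-16\right) \left(W + W\right)}{4} = - \frac{\left(-16\right) 2 W}{4} = - \frac{\left(-32\right) W}{4} = 8 W$)
$p{\left(n,G \right)} = n$ ($p{\left(n,G \right)} = n + 0 = n$)
$u{\left(F,X \right)} = 8 + F$
$f{\left(z,x \right)} = 8 + x$
$- f{\left(-61 - -86,119 \right)} = - (8 + 119) = \left(-1\right) 127 = -127$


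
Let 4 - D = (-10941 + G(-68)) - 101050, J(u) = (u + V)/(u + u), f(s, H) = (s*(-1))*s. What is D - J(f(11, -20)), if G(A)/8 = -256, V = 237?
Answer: 13799261/121 ≈ 1.1404e+5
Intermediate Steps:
G(A) = -2048 (G(A) = 8*(-256) = -2048)
f(s, H) = -s**2 (f(s, H) = (-s)*s = -s**2)
J(u) = (237 + u)/(2*u) (J(u) = (u + 237)/(u + u) = (237 + u)/((2*u)) = (237 + u)*(1/(2*u)) = (237 + u)/(2*u))
D = 114043 (D = 4 - ((-10941 - 2048) - 101050) = 4 - (-12989 - 101050) = 4 - 1*(-114039) = 4 + 114039 = 114043)
D - J(f(11, -20)) = 114043 - (237 - 1*11**2)/(2*((-1*11**2))) = 114043 - (237 - 1*121)/(2*((-1*121))) = 114043 - (237 - 121)/(2*(-121)) = 114043 - (-1)*116/(2*121) = 114043 - 1*(-58/121) = 114043 + 58/121 = 13799261/121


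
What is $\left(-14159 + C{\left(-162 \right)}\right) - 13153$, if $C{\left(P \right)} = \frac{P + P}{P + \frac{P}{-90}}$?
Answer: $- \frac{2430588}{89} \approx -27310.0$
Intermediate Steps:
$C{\left(P \right)} = \frac{180}{89}$ ($C{\left(P \right)} = \frac{2 P}{P + P \left(- \frac{1}{90}\right)} = \frac{2 P}{P - \frac{P}{90}} = \frac{2 P}{\frac{89}{90} P} = 2 P \frac{90}{89 P} = \frac{180}{89}$)
$\left(-14159 + C{\left(-162 \right)}\right) - 13153 = \left(-14159 + \frac{180}{89}\right) - 13153 = - \frac{1259971}{89} - 13153 = - \frac{2430588}{89}$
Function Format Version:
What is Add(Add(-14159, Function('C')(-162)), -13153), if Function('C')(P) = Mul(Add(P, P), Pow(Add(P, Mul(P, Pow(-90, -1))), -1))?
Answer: Rational(-2430588, 89) ≈ -27310.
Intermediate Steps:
Function('C')(P) = Rational(180, 89) (Function('C')(P) = Mul(Mul(2, P), Pow(Add(P, Mul(P, Rational(-1, 90))), -1)) = Mul(Mul(2, P), Pow(Add(P, Mul(Rational(-1, 90), P)), -1)) = Mul(Mul(2, P), Pow(Mul(Rational(89, 90), P), -1)) = Mul(Mul(2, P), Mul(Rational(90, 89), Pow(P, -1))) = Rational(180, 89))
Add(Add(-14159, Function('C')(-162)), -13153) = Add(Add(-14159, Rational(180, 89)), -13153) = Add(Rational(-1259971, 89), -13153) = Rational(-2430588, 89)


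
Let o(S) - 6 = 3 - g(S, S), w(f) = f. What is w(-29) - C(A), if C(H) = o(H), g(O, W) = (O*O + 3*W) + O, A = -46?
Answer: 1894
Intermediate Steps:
g(O, W) = O + O**2 + 3*W (g(O, W) = (O**2 + 3*W) + O = O + O**2 + 3*W)
o(S) = 9 - S**2 - 4*S (o(S) = 6 + (3 - (S + S**2 + 3*S)) = 6 + (3 - (S**2 + 4*S)) = 6 + (3 + (-S**2 - 4*S)) = 6 + (3 - S**2 - 4*S) = 9 - S**2 - 4*S)
C(H) = 9 - H**2 - 4*H
w(-29) - C(A) = -29 - (9 - 1*(-46)**2 - 4*(-46)) = -29 - (9 - 1*2116 + 184) = -29 - (9 - 2116 + 184) = -29 - 1*(-1923) = -29 + 1923 = 1894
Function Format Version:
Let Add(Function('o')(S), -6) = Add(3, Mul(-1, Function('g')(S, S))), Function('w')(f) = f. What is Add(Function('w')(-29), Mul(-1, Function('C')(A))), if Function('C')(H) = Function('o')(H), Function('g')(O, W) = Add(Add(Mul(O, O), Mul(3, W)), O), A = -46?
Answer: 1894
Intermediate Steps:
Function('g')(O, W) = Add(O, Pow(O, 2), Mul(3, W)) (Function('g')(O, W) = Add(Add(Pow(O, 2), Mul(3, W)), O) = Add(O, Pow(O, 2), Mul(3, W)))
Function('o')(S) = Add(9, Mul(-1, Pow(S, 2)), Mul(-4, S)) (Function('o')(S) = Add(6, Add(3, Mul(-1, Add(S, Pow(S, 2), Mul(3, S))))) = Add(6, Add(3, Mul(-1, Add(Pow(S, 2), Mul(4, S))))) = Add(6, Add(3, Add(Mul(-1, Pow(S, 2)), Mul(-4, S)))) = Add(6, Add(3, Mul(-1, Pow(S, 2)), Mul(-4, S))) = Add(9, Mul(-1, Pow(S, 2)), Mul(-4, S)))
Function('C')(H) = Add(9, Mul(-1, Pow(H, 2)), Mul(-4, H))
Add(Function('w')(-29), Mul(-1, Function('C')(A))) = Add(-29, Mul(-1, Add(9, Mul(-1, Pow(-46, 2)), Mul(-4, -46)))) = Add(-29, Mul(-1, Add(9, Mul(-1, 2116), 184))) = Add(-29, Mul(-1, Add(9, -2116, 184))) = Add(-29, Mul(-1, -1923)) = Add(-29, 1923) = 1894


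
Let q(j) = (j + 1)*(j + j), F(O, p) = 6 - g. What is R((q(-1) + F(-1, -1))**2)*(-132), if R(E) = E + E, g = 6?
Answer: 0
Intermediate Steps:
F(O, p) = 0 (F(O, p) = 6 - 1*6 = 6 - 6 = 0)
q(j) = 2*j*(1 + j) (q(j) = (1 + j)*(2*j) = 2*j*(1 + j))
R(E) = 2*E
R((q(-1) + F(-1, -1))**2)*(-132) = (2*(2*(-1)*(1 - 1) + 0)**2)*(-132) = (2*(2*(-1)*0 + 0)**2)*(-132) = (2*(0 + 0)**2)*(-132) = (2*0**2)*(-132) = (2*0)*(-132) = 0*(-132) = 0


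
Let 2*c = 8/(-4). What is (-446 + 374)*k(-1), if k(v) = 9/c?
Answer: 648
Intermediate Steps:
c = -1 (c = (8/(-4))/2 = (8*(-¼))/2 = (½)*(-2) = -1)
k(v) = -9 (k(v) = 9/(-1) = 9*(-1) = -9)
(-446 + 374)*k(-1) = (-446 + 374)*(-9) = -72*(-9) = 648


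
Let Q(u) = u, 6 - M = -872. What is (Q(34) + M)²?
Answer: 831744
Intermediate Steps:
M = 878 (M = 6 - 1*(-872) = 6 + 872 = 878)
(Q(34) + M)² = (34 + 878)² = 912² = 831744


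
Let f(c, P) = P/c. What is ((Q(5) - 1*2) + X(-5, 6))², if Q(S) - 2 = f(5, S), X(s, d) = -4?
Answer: 9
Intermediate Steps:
Q(S) = 2 + S/5
((Q(5) - 1*2) + X(-5, 6))² = (((2 + (⅕)*5) - 1*2) - 4)² = (((2 + 1) - 2) - 4)² = ((3 - 2) - 4)² = (1 - 4)² = (-3)² = 9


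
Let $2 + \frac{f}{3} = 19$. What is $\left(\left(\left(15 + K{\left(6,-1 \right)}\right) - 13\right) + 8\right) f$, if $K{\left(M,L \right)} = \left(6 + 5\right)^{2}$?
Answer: $6681$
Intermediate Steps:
$f = 51$ ($f = -6 + 3 \cdot 19 = -6 + 57 = 51$)
$K{\left(M,L \right)} = 121$ ($K{\left(M,L \right)} = 11^{2} = 121$)
$\left(\left(\left(15 + K{\left(6,-1 \right)}\right) - 13\right) + 8\right) f = \left(\left(\left(15 + 121\right) - 13\right) + 8\right) 51 = \left(\left(136 - 13\right) + 8\right) 51 = \left(123 + 8\right) 51 = 131 \cdot 51 = 6681$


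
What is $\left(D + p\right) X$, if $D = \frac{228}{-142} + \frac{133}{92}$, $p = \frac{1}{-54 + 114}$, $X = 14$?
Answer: $- \frac{49147}{24495} \approx -2.0064$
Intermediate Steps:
$p = \frac{1}{60} \approx 0.016667$
$D = - \frac{1045}{6532}$ ($D = 228 \left(- \frac{1}{142}\right) + 133 \cdot \frac{1}{92} = - \frac{114}{71} + \frac{133}{92} = - \frac{1045}{6532} \approx -0.15998$)
$\left(D + p\right) X = \left(- \frac{1045}{6532} + \frac{1}{60}\right) 14 = \left(- \frac{7021}{48990}\right) 14 = - \frac{49147}{24495}$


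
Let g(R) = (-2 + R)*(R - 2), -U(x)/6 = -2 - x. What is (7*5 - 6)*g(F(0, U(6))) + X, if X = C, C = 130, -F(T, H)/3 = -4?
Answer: 3030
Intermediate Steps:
U(x) = 12 + 6*x (U(x) = -6*(-2 - x) = 12 + 6*x)
F(T, H) = 12 (F(T, H) = -3*(-4) = 12)
g(R) = (-2 + R)² (g(R) = (-2 + R)*(-2 + R) = (-2 + R)²)
X = 130
(7*5 - 6)*g(F(0, U(6))) + X = (7*5 - 6)*(-2 + 12)² + 130 = (35 - 6)*10² + 130 = 29*100 + 130 = 2900 + 130 = 3030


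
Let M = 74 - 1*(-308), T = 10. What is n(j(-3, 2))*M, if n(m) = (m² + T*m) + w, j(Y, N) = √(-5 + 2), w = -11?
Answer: -5348 + 3820*I*√3 ≈ -5348.0 + 6616.4*I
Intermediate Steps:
M = 382 (M = 74 + 308 = 382)
j(Y, N) = I*√3 (j(Y, N) = √(-3) = I*√3)
n(m) = -11 + m² + 10*m (n(m) = (m² + 10*m) - 11 = -11 + m² + 10*m)
n(j(-3, 2))*M = (-11 + (I*√3)² + 10*(I*√3))*382 = (-11 - 3 + 10*I*√3)*382 = (-14 + 10*I*√3)*382 = -5348 + 3820*I*√3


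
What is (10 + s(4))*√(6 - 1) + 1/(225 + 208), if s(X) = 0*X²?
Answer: 1/433 + 10*√5 ≈ 22.363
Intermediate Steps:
s(X) = 0
(10 + s(4))*√(6 - 1) + 1/(225 + 208) = (10 + 0)*√(6 - 1) + 1/(225 + 208) = 10*√5 + 1/433 = 1/433 + 10*√5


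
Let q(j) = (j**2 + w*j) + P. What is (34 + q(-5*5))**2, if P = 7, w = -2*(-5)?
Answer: 173056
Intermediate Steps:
w = 10
q(j) = 7 + j**2 + 10*j (q(j) = (j**2 + 10*j) + 7 = 7 + j**2 + 10*j)
(34 + q(-5*5))**2 = (34 + (7 + (-5*5)**2 + 10*(-5*5)))**2 = (34 + (7 + (-25)**2 + 10*(-25)))**2 = (34 + (7 + 625 - 250))**2 = (34 + 382)**2 = 416**2 = 173056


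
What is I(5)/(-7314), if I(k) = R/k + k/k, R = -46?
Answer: 41/36570 ≈ 0.0011211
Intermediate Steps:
I(k) = 1 - 46/k (I(k) = -46/k + k/k = -46/k + 1 = 1 - 46/k)
I(5)/(-7314) = ((-46 + 5)/5)/(-7314) = ((⅕)*(-41))*(-1/7314) = -41/5*(-1/7314) = 41/36570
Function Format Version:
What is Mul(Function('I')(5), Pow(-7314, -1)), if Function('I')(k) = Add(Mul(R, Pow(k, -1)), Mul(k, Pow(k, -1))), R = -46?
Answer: Rational(41, 36570) ≈ 0.0011211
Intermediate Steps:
Function('I')(k) = Add(1, Mul(-46, Pow(k, -1))) (Function('I')(k) = Add(Mul(-46, Pow(k, -1)), Mul(k, Pow(k, -1))) = Add(Mul(-46, Pow(k, -1)), 1) = Add(1, Mul(-46, Pow(k, -1))))
Mul(Function('I')(5), Pow(-7314, -1)) = Mul(Mul(Pow(5, -1), Add(-46, 5)), Pow(-7314, -1)) = Mul(Mul(Rational(1, 5), -41), Rational(-1, 7314)) = Mul(Rational(-41, 5), Rational(-1, 7314)) = Rational(41, 36570)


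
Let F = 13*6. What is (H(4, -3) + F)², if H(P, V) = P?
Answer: 6724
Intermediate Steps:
F = 78
(H(4, -3) + F)² = (4 + 78)² = 82² = 6724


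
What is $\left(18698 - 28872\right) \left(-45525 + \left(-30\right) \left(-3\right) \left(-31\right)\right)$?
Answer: $491556810$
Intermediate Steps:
$\left(18698 - 28872\right) \left(-45525 + \left(-30\right) \left(-3\right) \left(-31\right)\right) = - 10174 \left(-45525 + 90 \left(-31\right)\right) = - 10174 \left(-45525 - 2790\right) = \left(-10174\right) \left(-48315\right) = 491556810$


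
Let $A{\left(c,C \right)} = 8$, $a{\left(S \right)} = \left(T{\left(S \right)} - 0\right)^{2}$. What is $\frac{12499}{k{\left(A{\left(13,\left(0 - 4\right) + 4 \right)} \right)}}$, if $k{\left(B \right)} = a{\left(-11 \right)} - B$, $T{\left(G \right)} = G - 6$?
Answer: $\frac{12499}{281} \approx 44.48$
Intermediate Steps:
$T{\left(G \right)} = -6 + G$ ($T{\left(G \right)} = G - 6 = -6 + G$)
$a{\left(S \right)} = \left(-6 + S\right)^{2}$ ($a{\left(S \right)} = \left(\left(-6 + S\right) - 0\right)^{2} = \left(\left(-6 + S\right) + 0\right)^{2} = \left(-6 + S\right)^{2}$)
$k{\left(B \right)} = 289 - B$ ($k{\left(B \right)} = \left(-6 - 11\right)^{2} - B = \left(-17\right)^{2} - B = 289 - B$)
$\frac{12499}{k{\left(A{\left(13,\left(0 - 4\right) + 4 \right)} \right)}} = \frac{12499}{289 - 8} = \frac{12499}{281}$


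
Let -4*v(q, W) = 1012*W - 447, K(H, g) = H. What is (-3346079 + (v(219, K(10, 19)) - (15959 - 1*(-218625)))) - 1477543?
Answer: -20242497/4 ≈ -5.0606e+6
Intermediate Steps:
v(q, W) = 447/4 - 253*W (v(q, W) = -(1012*W - 447)/4 = -(-447 + 1012*W)/4 = 447/4 - 253*W)
(-3346079 + (v(219, K(10, 19)) - (15959 - 1*(-218625)))) - 1477543 = (-3346079 + ((447/4 - 253*10) - (15959 - 1*(-218625)))) - 1477543 = (-3346079 + ((447/4 - 2530) - (15959 + 218625))) - 1477543 = (-3346079 + (-9673/4 - 1*234584)) - 1477543 = (-3346079 + (-9673/4 - 234584)) - 1477543 = (-3346079 - 948009/4) - 1477543 = -14332325/4 - 1477543 = -20242497/4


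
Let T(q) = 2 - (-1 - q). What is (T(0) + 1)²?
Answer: 16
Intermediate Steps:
T(q) = 3 + q (T(q) = 2 + (1 + q) = 3 + q)
(T(0) + 1)² = ((3 + 0) + 1)² = (3 + 1)² = 4² = 16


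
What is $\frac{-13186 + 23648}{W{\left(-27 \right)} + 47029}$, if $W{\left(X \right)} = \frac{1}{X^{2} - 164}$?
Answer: $\frac{2955515}{13285693} \approx 0.22246$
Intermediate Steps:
$W{\left(X \right)} = \frac{1}{-164 + X^{2}}$
$\frac{-13186 + 23648}{W{\left(-27 \right)} + 47029} = \frac{-13186 + 23648}{\frac{1}{-164 + \left(-27\right)^{2}} + 47029} = \frac{10462}{\frac{1}{-164 + 729} + 47029} = \frac{10462}{\frac{1}{565} + 47029} = \frac{10462}{\frac{26571386}{565}} = 10462 \cdot \frac{565}{26571386} = \frac{2955515}{13285693}$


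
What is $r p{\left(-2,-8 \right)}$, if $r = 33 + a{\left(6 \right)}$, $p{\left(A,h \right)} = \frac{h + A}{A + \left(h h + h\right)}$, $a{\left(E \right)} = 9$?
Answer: $- \frac{70}{9} \approx -7.7778$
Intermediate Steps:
$p{\left(A,h \right)} = \frac{A + h}{A + h + h^{2}}$ ($p{\left(A,h \right)} = \frac{A + h}{A + \left(h^{2} + h\right)} = \frac{A + h}{A + \left(h + h^{2}\right)} = \frac{A + h}{A + h + h^{2}}$)
$r = 42$ ($r = 33 + 9 = 42$)
$r p{\left(-2,-8 \right)} = 42 \frac{-2 - 8}{-2 - 8 + \left(-8\right)^{2}} = 42 \frac{1}{-2 - 8 + 64} \left(-10\right) = 42 \cdot \frac{1}{54} \left(-10\right) = 42 \left(- \frac{5}{27}\right) = - \frac{70}{9}$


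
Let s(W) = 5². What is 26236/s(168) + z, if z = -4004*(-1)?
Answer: 126336/25 ≈ 5053.4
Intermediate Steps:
s(W) = 25
z = 4004
26236/s(168) + z = 26236/25 + 4004 = 126336/25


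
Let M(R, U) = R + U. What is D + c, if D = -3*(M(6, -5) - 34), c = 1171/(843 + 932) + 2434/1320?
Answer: 23782307/234300 ≈ 101.50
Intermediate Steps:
c = 586607/234300 (c = 1171/1775 + 2434*(1/1320) = 1171*(1/1775) + 1217/660 = 1171/1775 + 1217/660 = 586607/234300 ≈ 2.5037)
D = 99 (D = -3*((6 - 5) - 34) = -3*(1 - 34) = -3*(-33) = 99)
D + c = 99 + 586607/234300 = 23782307/234300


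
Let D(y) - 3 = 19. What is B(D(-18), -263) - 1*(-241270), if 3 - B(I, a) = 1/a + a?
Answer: 63523969/263 ≈ 2.4154e+5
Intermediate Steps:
D(y) = 22 (D(y) = 3 + 19 = 22)
B(I, a) = 3 - a - 1/a (B(I, a) = 3 - (1/a + a) = 3 - (a + 1/a) = 3 + (-a - 1/a) = 3 - a - 1/a)
B(D(-18), -263) - 1*(-241270) = (3 - 1*(-263) - 1/(-263)) - 1*(-241270) = (3 + 263 - 1*(-1/263)) + 241270 = (3 + 263 + 1/263) + 241270 = 69959/263 + 241270 = 63523969/263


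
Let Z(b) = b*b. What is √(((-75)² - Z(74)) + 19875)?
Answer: 2*√5006 ≈ 141.51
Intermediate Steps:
Z(b) = b²
√(((-75)² - Z(74)) + 19875) = √(((-75)² - 1*74²) + 19875) = √((5625 - 1*5476) + 19875) = √((5625 - 5476) + 19875) = √(149 + 19875) = √20024 = 2*√5006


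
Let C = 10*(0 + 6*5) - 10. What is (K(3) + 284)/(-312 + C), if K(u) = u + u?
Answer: -145/11 ≈ -13.182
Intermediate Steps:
C = 290 (C = 10*(0 + 30) - 10 = 10*30 - 10 = 300 - 10 = 290)
K(u) = 2*u
(K(3) + 284)/(-312 + C) = (2*3 + 284)/(-312 + 290) = (6 + 284)/(-22) = 290*(-1/22) = -145/11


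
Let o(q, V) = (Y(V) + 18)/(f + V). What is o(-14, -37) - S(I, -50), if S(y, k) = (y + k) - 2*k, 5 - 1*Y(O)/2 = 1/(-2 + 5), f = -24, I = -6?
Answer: -8134/183 ≈ -44.448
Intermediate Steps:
Y(O) = 28/3 (Y(O) = 10 - 2/(-2 + 5) = 10 - 2/3 = 10 - 2*⅓ = 10 - ⅔ = 28/3)
S(y, k) = y - k (S(y, k) = (k + y) - 2*k = y - k)
o(q, V) = 82/(3*(-24 + V)) (o(q, V) = (28/3 + 18)/(-24 + V) = 82/(3*(-24 + V)))
o(-14, -37) - S(I, -50) = 82/(3*(-24 - 37)) - (-6 - 1*(-50)) = (82/3)/(-61) - (-6 + 50) = (82/3)*(-1/61) - 1*44 = -82/183 - 44 = -8134/183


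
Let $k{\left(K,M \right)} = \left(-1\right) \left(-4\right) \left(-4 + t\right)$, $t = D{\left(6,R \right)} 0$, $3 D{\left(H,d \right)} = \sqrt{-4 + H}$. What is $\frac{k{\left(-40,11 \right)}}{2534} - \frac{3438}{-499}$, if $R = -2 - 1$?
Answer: $\frac{4351954}{632233} \approx 6.8835$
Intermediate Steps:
$R = -3$
$D{\left(H,d \right)} = \frac{\sqrt{-4 + H}}{3}$
$t = 0$ ($t = \frac{\sqrt{-4 + 6}}{3} \cdot 0 = \frac{\sqrt{2}}{3} \cdot 0 = 0$)
$k{\left(K,M \right)} = -16$ ($k{\left(K,M \right)} = \left(-1\right) \left(-4\right) \left(-4 + 0\right) = 4 \left(-4\right) = -16$)
$\frac{k{\left(-40,11 \right)}}{2534} - \frac{3438}{-499} = - \frac{16}{2534} - \frac{3438}{-499} = \left(-16\right) \frac{1}{2534} - - \frac{3438}{499} = - \frac{8}{1267} + \frac{3438}{499} = \frac{4351954}{632233}$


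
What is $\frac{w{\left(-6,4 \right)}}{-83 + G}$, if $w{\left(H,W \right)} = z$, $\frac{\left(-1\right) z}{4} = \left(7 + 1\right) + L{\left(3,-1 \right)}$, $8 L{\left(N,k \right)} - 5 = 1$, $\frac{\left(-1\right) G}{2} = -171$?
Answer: $- \frac{5}{37} \approx -0.13514$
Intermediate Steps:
$G = 342$ ($G = \left(-2\right) \left(-171\right) = 342$)
$L{\left(N,k \right)} = \frac{3}{4}$ ($L{\left(N,k \right)} = \frac{5}{8} + \frac{1}{8} \cdot 1 = \frac{5}{8} + \frac{1}{8} = \frac{3}{4}$)
$z = -35$ ($z = - 4 \left(\left(7 + 1\right) + \frac{3}{4}\right) = - 4 \left(8 + \frac{3}{4}\right) = \left(-4\right) \frac{35}{4} = -35$)
$w{\left(H,W \right)} = -35$
$\frac{w{\left(-6,4 \right)}}{-83 + G} = \frac{1}{-83 + 342} \left(-35\right) = \frac{1}{259} \left(-35\right) = - \frac{5}{37}$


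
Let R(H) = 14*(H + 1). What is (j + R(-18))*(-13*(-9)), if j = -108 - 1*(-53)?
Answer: -34281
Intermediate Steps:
j = -55 (j = -108 + 53 = -55)
R(H) = 14 + 14*H (R(H) = 14*(1 + H) = 14 + 14*H)
(j + R(-18))*(-13*(-9)) = (-55 + (14 + 14*(-18)))*(-13*(-9)) = (-55 + (14 - 252))*117 = (-55 - 238)*117 = -293*117 = -34281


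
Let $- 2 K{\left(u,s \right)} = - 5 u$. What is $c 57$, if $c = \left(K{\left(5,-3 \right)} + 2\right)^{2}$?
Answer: $\frac{47937}{4} \approx 11984.0$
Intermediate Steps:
$K{\left(u,s \right)} = \frac{5 u}{2}$ ($K{\left(u,s \right)} = - \frac{\left(-5\right) u}{2} = \frac{5 u}{2}$)
$c = \frac{841}{4}$ ($c = \left(\frac{5}{2} \cdot 5 + 2\right)^{2} = \left(\frac{25}{2} + 2\right)^{2} = \left(\frac{29}{2}\right)^{2} = \frac{841}{4} \approx 210.25$)
$c 57 = \frac{841}{4} \cdot 57 = \frac{47937}{4}$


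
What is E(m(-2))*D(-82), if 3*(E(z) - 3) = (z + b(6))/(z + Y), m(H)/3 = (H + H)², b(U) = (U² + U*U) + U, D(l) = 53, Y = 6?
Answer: 1802/9 ≈ 200.22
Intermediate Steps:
b(U) = U + 2*U² (b(U) = (U² + U²) + U = 2*U² + U = U + 2*U²)
m(H) = 12*H² (m(H) = 3*(H + H)² = 3*(2*H)² = 3*(4*H²) = 12*H²)
E(z) = 3 + (78 + z)/(3*(6 + z)) (E(z) = 3 + ((z + 6*(1 + 2*6))/(z + 6))/3 = 3 + ((z + 6*(1 + 12))/(6 + z))/3 = 3 + ((z + 6*13)/(6 + z))/3 = 3 + ((z + 78)/(6 + z))/3 = 3 + ((78 + z)/(6 + z))/3 = 3 + (78 + z)/(3*(6 + z)))
E(m(-2))*D(-82) = (2*(66 + 5*(12*(-2)²))/(3*(6 + 12*(-2)²)))*53 = (2*(66 + 5*(12*4))/(3*(6 + 12*4)))*53 = (2*(66 + 5*48)/(3*(6 + 48)))*53 = ((⅔)*(66 + 240)/54)*53 = ((⅔)*(1/54)*306)*53 = (34/9)*53 = 1802/9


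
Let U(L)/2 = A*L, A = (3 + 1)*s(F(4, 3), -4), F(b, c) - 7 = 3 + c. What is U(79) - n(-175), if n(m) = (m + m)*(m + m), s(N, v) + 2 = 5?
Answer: -120604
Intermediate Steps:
F(b, c) = 10 + c (F(b, c) = 7 + (3 + c) = 10 + c)
s(N, v) = 3 (s(N, v) = -2 + 5 = 3)
A = 12 (A = (3 + 1)*3 = 4*3 = 12)
n(m) = 4*m**2 (n(m) = (2*m)*(2*m) = 4*m**2)
U(L) = 24*L (U(L) = 2*(12*L) = 24*L)
U(79) - n(-175) = 24*79 - 4*(-175)**2 = 1896 - 4*30625 = 1896 - 1*122500 = 1896 - 122500 = -120604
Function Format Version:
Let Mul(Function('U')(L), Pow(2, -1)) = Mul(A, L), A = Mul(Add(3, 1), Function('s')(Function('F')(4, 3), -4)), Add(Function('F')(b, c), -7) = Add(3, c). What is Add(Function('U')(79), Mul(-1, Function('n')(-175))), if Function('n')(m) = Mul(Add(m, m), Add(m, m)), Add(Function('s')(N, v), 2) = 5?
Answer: -120604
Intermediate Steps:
Function('F')(b, c) = Add(10, c) (Function('F')(b, c) = Add(7, Add(3, c)) = Add(10, c))
Function('s')(N, v) = 3 (Function('s')(N, v) = Add(-2, 5) = 3)
A = 12 (A = Mul(Add(3, 1), 3) = Mul(4, 3) = 12)
Function('n')(m) = Mul(4, Pow(m, 2)) (Function('n')(m) = Mul(Mul(2, m), Mul(2, m)) = Mul(4, Pow(m, 2)))
Function('U')(L) = Mul(24, L) (Function('U')(L) = Mul(2, Mul(12, L)) = Mul(24, L))
Add(Function('U')(79), Mul(-1, Function('n')(-175))) = Add(Mul(24, 79), Mul(-1, Mul(4, Pow(-175, 2)))) = Add(1896, Mul(-1, Mul(4, 30625))) = Add(1896, Mul(-1, 122500)) = Add(1896, -122500) = -120604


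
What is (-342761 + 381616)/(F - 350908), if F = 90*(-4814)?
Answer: -2045/41272 ≈ -0.049549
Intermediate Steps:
F = -433260
(-342761 + 381616)/(F - 350908) = (-342761 + 381616)/(-433260 - 350908) = 38855/(-784168) = 38855*(-1/784168) = -2045/41272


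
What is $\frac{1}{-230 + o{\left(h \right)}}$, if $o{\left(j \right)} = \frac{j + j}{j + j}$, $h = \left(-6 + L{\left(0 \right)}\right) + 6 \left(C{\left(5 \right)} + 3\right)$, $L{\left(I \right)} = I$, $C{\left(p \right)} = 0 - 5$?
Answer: $- \frac{1}{229} \approx -0.0043668$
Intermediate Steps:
$C{\left(p \right)} = -5$ ($C{\left(p \right)} = 0 - 5 = -5$)
$h = -18$ ($h = \left(-6 + 0\right) + 6 \left(-5 + 3\right) = -6 + 6 \left(-2\right) = -6 - 12 = -18$)
$o{\left(j \right)} = 1$ ($o{\left(j \right)} = \frac{2 j}{2 j} = 2 j \frac{1}{2 j} = 1$)
$\frac{1}{-230 + o{\left(h \right)}} = \frac{1}{-230 + 1} = \frac{1}{-229} = - \frac{1}{229}$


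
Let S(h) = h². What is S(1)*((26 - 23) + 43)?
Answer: 46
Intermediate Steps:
S(1)*((26 - 23) + 43) = 1²*((26 - 23) + 43) = 1*(3 + 43) = 1*46 = 46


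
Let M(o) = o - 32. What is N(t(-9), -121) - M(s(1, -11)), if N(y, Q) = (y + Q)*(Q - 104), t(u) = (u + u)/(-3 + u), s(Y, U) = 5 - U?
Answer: 53807/2 ≈ 26904.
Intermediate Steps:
t(u) = 2*u/(-3 + u) (t(u) = (2*u)/(-3 + u) = 2*u/(-3 + u))
M(o) = -32 + o
N(y, Q) = (-104 + Q)*(Q + y) (N(y, Q) = (Q + y)*(-104 + Q) = (-104 + Q)*(Q + y))
N(t(-9), -121) - M(s(1, -11)) = ((-121)**2 - 104*(-121) - 208*(-9)/(-3 - 9) - 242*(-9)/(-3 - 9)) - (-32 + (5 - 1*(-11))) = (14641 + 12584 - 208*(-9)/(-12) - 242*(-9)/(-12)) - (-32 + (5 + 11)) = (14641 + 12584 - 208*(-9)*(-1)/12 - 242*(-9)*(-1)/12) - (-32 + 16) = (14641 + 12584 - 104*3/2 - 121*3/2) - 1*(-16) = (14641 + 12584 - 156 - 363/2) + 16 = 53775/2 + 16 = 53807/2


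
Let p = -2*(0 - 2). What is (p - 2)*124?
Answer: 248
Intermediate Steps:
p = 4 (p = -2*(-2) = 4)
(p - 2)*124 = (4 - 2)*124 = 2*124 = 248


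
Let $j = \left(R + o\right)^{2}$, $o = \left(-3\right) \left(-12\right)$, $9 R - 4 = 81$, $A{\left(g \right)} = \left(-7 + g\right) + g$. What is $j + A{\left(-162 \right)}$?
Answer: $\frac{140470}{81} \approx 1734.2$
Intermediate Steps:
$A{\left(g \right)} = -7 + 2 g$
$R = \frac{85}{9}$ ($R = \frac{4}{9} + \frac{1}{9} \cdot 81 = \frac{4}{9} + 9 = \frac{85}{9} \approx 9.4444$)
$o = 36$
$j = \frac{167281}{81}$ ($j = \left(\frac{85}{9} + 36\right)^{2} = \left(\frac{409}{9}\right)^{2} = \frac{167281}{81} \approx 2065.2$)
$j + A{\left(-162 \right)} = \frac{167281}{81} + \left(-7 + 2 \left(-162\right)\right) = \frac{167281}{81} - 331 = \frac{140470}{81}$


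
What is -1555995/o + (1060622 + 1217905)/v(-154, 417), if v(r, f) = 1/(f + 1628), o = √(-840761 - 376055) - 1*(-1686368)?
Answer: 165638922029028052443/35547978103 + 311199*I*√76051/142191912412 ≈ 4.6596e+9 + 0.00060355*I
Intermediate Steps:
o = 1686368 + 4*I*√76051 (o = √(-1216816) + 1686368 = 4*I*√76051 + 1686368 = 1686368 + 4*I*√76051 ≈ 1.6864e+6 + 1103.1*I)
v(r, f) = 1/(1628 + f)
-1555995/o + (1060622 + 1217905)/v(-154, 417) = -1555995/(1686368 + 4*I*√76051) + (1060622 + 1217905)/(1/(1628 + 417)) = -1555995/(1686368 + 4*I*√76051) + 2278527/(1/2045) = -1555995/(1686368 + 4*I*√76051) + 2278527*2045 = -1555995/(1686368 + 4*I*√76051) + 4659587715 = 4659587715 - 1555995/(1686368 + 4*I*√76051)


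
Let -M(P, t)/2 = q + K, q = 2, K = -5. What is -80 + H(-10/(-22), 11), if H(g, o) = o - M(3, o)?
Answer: -75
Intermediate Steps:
M(P, t) = 6 (M(P, t) = -2*(2 - 5) = -2*(-3) = 6)
H(g, o) = -6 + o (H(g, o) = o - 1*6 = o - 6 = -6 + o)
-80 + H(-10/(-22), 11) = -80 + (-6 + 11) = -80 + 5 = -75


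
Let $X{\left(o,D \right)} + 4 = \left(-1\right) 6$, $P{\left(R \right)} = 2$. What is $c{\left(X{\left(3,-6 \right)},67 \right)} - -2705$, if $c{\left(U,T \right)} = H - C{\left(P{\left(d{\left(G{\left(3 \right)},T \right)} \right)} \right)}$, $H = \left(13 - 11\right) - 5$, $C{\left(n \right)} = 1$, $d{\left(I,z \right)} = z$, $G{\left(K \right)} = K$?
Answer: $2701$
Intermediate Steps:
$X{\left(o,D \right)} = -10$ ($X{\left(o,D \right)} = -4 - 6 = -10$)
$H = -3$ ($H = 2 - 5 = -3$)
$c{\left(U,T \right)} = -4$ ($c{\left(U,T \right)} = -3 - 1 = -4$)
$c{\left(X{\left(3,-6 \right)},67 \right)} - -2705 = -4 - -2705 = -4 + 2705 = 2701$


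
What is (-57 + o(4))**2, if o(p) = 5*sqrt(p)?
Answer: 2209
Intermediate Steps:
(-57 + o(4))**2 = (-57 + 5*sqrt(4))**2 = (-57 + 5*2)**2 = (-57 + 10)**2 = (-47)**2 = 2209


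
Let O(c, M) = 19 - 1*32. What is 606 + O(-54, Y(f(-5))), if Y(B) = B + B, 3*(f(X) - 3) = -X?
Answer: 593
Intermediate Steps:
f(X) = 3 - X/3 (f(X) = 3 + (-X)/3 = 3 - X/3)
Y(B) = 2*B
O(c, M) = -13 (O(c, M) = 19 - 32 = -13)
606 + O(-54, Y(f(-5))) = 606 - 13 = 593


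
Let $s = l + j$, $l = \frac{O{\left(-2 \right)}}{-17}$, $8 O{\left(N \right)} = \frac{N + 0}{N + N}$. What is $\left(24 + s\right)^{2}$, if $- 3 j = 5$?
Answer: $\frac{332004841}{665856} \approx 498.61$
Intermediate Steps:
$O{\left(N \right)} = \frac{1}{16}$ ($O{\left(N \right)} = \frac{\left(N + 0\right) \frac{1}{N + N}}{8} = \frac{N \frac{1}{2 N}}{8} = \frac{1}{8} \cdot \frac{1}{2} = \frac{1}{16}$)
$j = - \frac{5}{3}$ ($j = \left(- \frac{1}{3}\right) 5 = - \frac{5}{3} \approx -1.6667$)
$l = - \frac{1}{272}$ ($l = \frac{1}{16 \left(-17\right)} = \frac{1}{16} \left(- \frac{1}{17}\right) = - \frac{1}{272} \approx -0.0036765$)
$s = - \frac{1363}{816}$ ($s = - \frac{1}{272} - \frac{5}{3} = - \frac{1363}{816} \approx -1.6703$)
$\left(24 + s\right)^{2} = \left(24 - \frac{1363}{816}\right)^{2} = \left(\frac{18221}{816}\right)^{2} = \frac{332004841}{665856}$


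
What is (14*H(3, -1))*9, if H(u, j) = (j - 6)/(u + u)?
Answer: -147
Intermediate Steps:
H(u, j) = (-6 + j)/(2*u) (H(u, j) = (-6 + j)/((2*u)) = (-6 + j)*(1/(2*u)) = (-6 + j)/(2*u))
(14*H(3, -1))*9 = (14*((½)*(-6 - 1)/3))*9 = (14*((½)*(⅓)*(-7)))*9 = (14*(-7/6))*9 = -49/3*9 = -147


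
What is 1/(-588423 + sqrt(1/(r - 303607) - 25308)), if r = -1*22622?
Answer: -191960646867/112954067967624274 - I*sqrt(2693413022367057)/112954067967624274 ≈ -1.6995e-6 - 4.5946e-10*I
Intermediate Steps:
r = -22622
1/(-588423 + sqrt(1/(r - 303607) - 25308)) = 1/(-588423 + sqrt(1/(-22622 - 303607) - 25308)) = 1/(-588423 + sqrt(1/(-326229) - 25308)) = 1/(-588423 + sqrt(-1/326229 - 25308)) = 1/(-588423 + sqrt(-8256203533/326229)) = 1/(-588423 + I*sqrt(2693413022367057)/326229)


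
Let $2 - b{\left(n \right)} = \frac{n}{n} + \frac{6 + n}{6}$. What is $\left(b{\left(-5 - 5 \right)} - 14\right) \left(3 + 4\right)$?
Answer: $- \frac{259}{3} \approx -86.333$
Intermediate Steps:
$b{\left(n \right)} = - \frac{n}{6}$ ($b{\left(n \right)} = 2 - \left(\frac{n}{n} + \frac{6 + n}{6}\right) = 2 - \left(1 + \left(6 + n\right) \frac{1}{6}\right) = 2 - \left(1 + \left(1 + \frac{n}{6}\right)\right) = 2 - \left(2 + \frac{n}{6}\right) = - \frac{n}{6}$)
$\left(b{\left(-5 - 5 \right)} - 14\right) \left(3 + 4\right) = \left(- \frac{-5 - 5}{6} - 14\right) \left(3 + 4\right) = \left(\left(- \frac{1}{6}\right) \left(-10\right) - 14\right) 7 = \left(\frac{5}{3} - 14\right) 7 = \left(- \frac{37}{3}\right) 7 = - \frac{259}{3}$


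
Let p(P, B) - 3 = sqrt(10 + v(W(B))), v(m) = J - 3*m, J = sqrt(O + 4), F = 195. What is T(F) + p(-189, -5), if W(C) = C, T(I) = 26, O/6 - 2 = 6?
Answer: 29 + sqrt(25 + 2*sqrt(13)) ≈ 34.675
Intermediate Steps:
O = 48 (O = 12 + 6*6 = 12 + 36 = 48)
J = 2*sqrt(13) (J = sqrt(48 + 4) = sqrt(52) = 2*sqrt(13) ≈ 7.2111)
v(m) = -3*m + 2*sqrt(13) (v(m) = 2*sqrt(13) - 3*m = -3*m + 2*sqrt(13))
p(P, B) = 3 + sqrt(10 - 3*B + 2*sqrt(13)) (p(P, B) = 3 + sqrt(10 + (-3*B + 2*sqrt(13))) = 3 + sqrt(10 - 3*B + 2*sqrt(13)))
T(F) + p(-189, -5) = 26 + (3 + sqrt(10 - 3*(-5) + 2*sqrt(13))) = 26 + (3 + sqrt(10 + 15 + 2*sqrt(13))) = 26 + (3 + sqrt(25 + 2*sqrt(13))) = 29 + sqrt(25 + 2*sqrt(13))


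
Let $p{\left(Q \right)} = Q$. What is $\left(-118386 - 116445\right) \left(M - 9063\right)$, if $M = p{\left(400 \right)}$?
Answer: $2034340953$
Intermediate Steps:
$M = 400$
$\left(-118386 - 116445\right) \left(M - 9063\right) = \left(-118386 - 116445\right) \left(400 - 9063\right) = \left(-234831\right) \left(-8663\right) = 2034340953$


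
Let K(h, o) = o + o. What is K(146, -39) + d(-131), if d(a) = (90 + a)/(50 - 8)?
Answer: -3317/42 ≈ -78.976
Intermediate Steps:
K(h, o) = 2*o
d(a) = 15/7 + a/42 (d(a) = (90 + a)/42 = (90 + a)*(1/42) = 15/7 + a/42)
K(146, -39) + d(-131) = 2*(-39) + (15/7 + (1/42)*(-131)) = -78 + (15/7 - 131/42) = -78 - 41/42 = -3317/42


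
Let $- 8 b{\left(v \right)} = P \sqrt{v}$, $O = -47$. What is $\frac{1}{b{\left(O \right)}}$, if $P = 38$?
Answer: $\frac{4 i \sqrt{47}}{893} \approx 0.030708 i$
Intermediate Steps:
$b{\left(v \right)} = - \frac{19 \sqrt{v}}{4}$ ($b{\left(v \right)} = - \frac{38 \sqrt{v}}{8} = - \frac{19 \sqrt{v}}{4}$)
$\frac{1}{b{\left(O \right)}} = \frac{1}{\left(- \frac{19}{4}\right) \sqrt{-47}} = \frac{1}{\left(- \frac{19}{4}\right) i \sqrt{47}} = \frac{4 i \sqrt{47}}{893}$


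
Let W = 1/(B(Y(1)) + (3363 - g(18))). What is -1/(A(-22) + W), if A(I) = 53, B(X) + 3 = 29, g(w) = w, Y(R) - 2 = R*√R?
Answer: -3371/178664 ≈ -0.018868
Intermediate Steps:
Y(R) = 2 + R^(3/2) (Y(R) = 2 + R*√R = 2 + R^(3/2))
B(X) = 26 (B(X) = -3 + 29 = 26)
W = 1/3371 (W = 1/(26 + (3363 - 1*18)) = 1/(26 + (3363 - 18)) = 1/(26 + 3345) = 1/3371 ≈ 0.00029665)
-1/(A(-22) + W) = -1/(53 + 1/3371) = -1/178664/3371 = -1*3371/178664 = -3371/178664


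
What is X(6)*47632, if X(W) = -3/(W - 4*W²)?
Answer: 23816/23 ≈ 1035.5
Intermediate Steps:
X(6)*47632 = (3/(6*(-1 + 4*6)))*47632 = (3*(⅙)/(-1 + 24))*47632 = (3*(⅙)/23)*47632 = (3*(⅙)*(1/23))*47632 = (1/46)*47632 = 23816/23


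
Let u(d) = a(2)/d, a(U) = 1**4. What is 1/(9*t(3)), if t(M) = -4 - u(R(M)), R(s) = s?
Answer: -1/39 ≈ -0.025641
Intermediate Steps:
a(U) = 1
u(d) = 1/d
t(M) = -4 - 1/M
1/(9*t(3)) = 1/(9*(-4 - 1/3)) = 1/(9*(-13/3)) = 1/(-39) = -1/39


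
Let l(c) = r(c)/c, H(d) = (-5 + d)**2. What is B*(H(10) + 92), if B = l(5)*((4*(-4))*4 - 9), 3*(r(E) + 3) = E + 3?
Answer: 2847/5 ≈ 569.40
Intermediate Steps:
r(E) = -2 + E/3 (r(E) = -3 + (E + 3)/3 = -3 + (3 + E)/3 = -3 + (1 + E/3) = -2 + E/3)
l(c) = (-2 + c/3)/c
B = 73/15 (B = ((1/3)*(-6 + 5)/5)*((4*(-4))*4 - 9) = ((1/3)*(1/5)*(-1))*(-16*4 - 9) = -(-64 - 9)/15 = -1/15*(-73) = 73/15 ≈ 4.8667)
B*(H(10) + 92) = 73*((-5 + 10)**2 + 92)/15 = 73*(5**2 + 92)/15 = 73*(25 + 92)/15 = (73/15)*117 = 2847/5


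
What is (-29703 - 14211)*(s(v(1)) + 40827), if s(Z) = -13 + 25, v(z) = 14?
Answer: -1793403846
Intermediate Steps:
s(Z) = 12
(-29703 - 14211)*(s(v(1)) + 40827) = (-29703 - 14211)*(12 + 40827) = -43914*40839 = -1793403846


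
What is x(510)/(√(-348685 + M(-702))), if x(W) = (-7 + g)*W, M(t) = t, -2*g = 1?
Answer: 3825*I*√349387/349387 ≈ 6.4711*I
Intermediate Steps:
g = -½ (g = -½*1 = -½ ≈ -0.50000)
x(W) = -15*W/2 (x(W) = (-7 - ½)*W = -15*W/2)
x(510)/(√(-348685 + M(-702))) = (-15/2*510)/(√(-348685 - 702)) = -3825*(-I*√349387/349387) = -(-3825)*I*√349387/349387 = 3825*I*√349387/349387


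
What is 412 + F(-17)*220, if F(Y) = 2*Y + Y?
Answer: -10808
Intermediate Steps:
F(Y) = 3*Y
412 + F(-17)*220 = 412 + (3*(-17))*220 = 412 - 51*220 = 412 - 11220 = -10808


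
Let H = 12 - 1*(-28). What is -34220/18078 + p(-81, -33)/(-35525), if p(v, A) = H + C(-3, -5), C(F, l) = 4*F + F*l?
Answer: -608221427/321110475 ≈ -1.8941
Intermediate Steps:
H = 40 (H = 12 + 28 = 40)
p(v, A) = 43 (p(v, A) = 40 - 3*(4 - 5) = 40 - 3*(-1) = 40 + 3 = 43)
-34220/18078 + p(-81, -33)/(-35525) = -34220/18078 + 43/(-35525) = -34220*1/18078 + 43*(-1/35525) = -17110/9039 - 43/35525 = -608221427/321110475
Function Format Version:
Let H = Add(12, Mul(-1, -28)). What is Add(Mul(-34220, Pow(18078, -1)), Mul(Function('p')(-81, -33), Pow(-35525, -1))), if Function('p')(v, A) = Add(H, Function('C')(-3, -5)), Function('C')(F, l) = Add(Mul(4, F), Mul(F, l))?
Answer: Rational(-608221427, 321110475) ≈ -1.8941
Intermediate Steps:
H = 40 (H = Add(12, 28) = 40)
Function('p')(v, A) = 43 (Function('p')(v, A) = Add(40, Mul(-3, Add(4, -5))) = Add(40, Mul(-3, -1)) = Add(40, 3) = 43)
Add(Mul(-34220, Pow(18078, -1)), Mul(Function('p')(-81, -33), Pow(-35525, -1))) = Add(Mul(-34220, Pow(18078, -1)), Mul(43, Pow(-35525, -1))) = Add(Mul(-34220, Rational(1, 18078)), Mul(43, Rational(-1, 35525))) = Add(Rational(-17110, 9039), Rational(-43, 35525)) = Rational(-608221427, 321110475)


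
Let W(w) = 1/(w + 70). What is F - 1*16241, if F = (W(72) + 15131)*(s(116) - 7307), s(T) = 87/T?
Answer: -62802147563/568 ≈ -1.1057e+8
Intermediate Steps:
W(w) = 1/(70 + w)
F = -62792922675/568 (F = (1/(70 + 72) + 15131)*(87/116 - 7307) = (1/142 + 15131)*(87*(1/116) - 7307) = (1/142 + 15131)*(¾ - 7307) = (2148603/142)*(-29225/4) = -62792922675/568 ≈ -1.1055e+8)
F - 1*16241 = -62792922675/568 - 1*16241 = -62792922675/568 - 16241 = -62802147563/568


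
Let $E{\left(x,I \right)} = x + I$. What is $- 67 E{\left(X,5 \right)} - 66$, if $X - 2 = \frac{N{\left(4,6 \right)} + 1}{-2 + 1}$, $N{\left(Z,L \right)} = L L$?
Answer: $1944$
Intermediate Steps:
$N{\left(Z,L \right)} = L^{2}$
$X = -35$ ($X = 2 + \frac{6^{2} + 1}{-2 + 1} = 2 + \frac{36 + 1}{-1} = 2 + 37 \left(-1\right) = 2 - 37 = -35$)
$E{\left(x,I \right)} = I + x$
$- 67 E{\left(X,5 \right)} - 66 = - 67 \left(5 - 35\right) - 66 = \left(-67\right) \left(-30\right) - 66 = 2010 - 66 = 1944$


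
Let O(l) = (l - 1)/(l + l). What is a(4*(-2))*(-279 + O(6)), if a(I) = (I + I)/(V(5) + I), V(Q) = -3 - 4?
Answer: -13372/45 ≈ -297.16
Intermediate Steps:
V(Q) = -7
O(l) = (-1 + l)/(2*l) (O(l) = (-1 + l)/((2*l)) = (-1 + l)*(1/(2*l)) = (-1 + l)/(2*l))
a(I) = 2*I/(-7 + I) (a(I) = (I + I)/(-7 + I) = (2*I)/(-7 + I) = 2*I/(-7 + I))
a(4*(-2))*(-279 + O(6)) = (2*(4*(-2))/(-7 + 4*(-2)))*(-279 + (½)*(-1 + 6)/6) = (2*(-8)/(-7 - 8))*(-279 + (½)*(⅙)*5) = (2*(-8)/(-15))*(-279 + 5/12) = (2*(-8)*(-1/15))*(-3343/12) = (16/15)*(-3343/12) = -13372/45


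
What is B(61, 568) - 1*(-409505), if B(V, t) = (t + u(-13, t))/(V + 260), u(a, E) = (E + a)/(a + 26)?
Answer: 1708872304/4173 ≈ 4.0951e+5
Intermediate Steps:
u(a, E) = (E + a)/(26 + a)
B(V, t) = (-1 + 14*t/13)/(260 + V) (B(V, t) = (t + (t - 13)/(26 - 13))/(V + 260) = (t + (-13 + t)/13)/(260 + V) = (t + (-1 + t/13))/(260 + V) = (-1 + 14*t/13)/(260 + V))
B(61, 568) - 1*(-409505) = (-13 + 14*568)/(13*(260 + 61)) - 1*(-409505) = (1/13)*(-13 + 7952)/321 + 409505 = (1/13)*(1/321)*7939 + 409505 = 7939/4173 + 409505 = 1708872304/4173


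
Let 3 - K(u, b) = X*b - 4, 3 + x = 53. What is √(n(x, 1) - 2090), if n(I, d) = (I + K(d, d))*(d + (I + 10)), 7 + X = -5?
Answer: √2119 ≈ 46.033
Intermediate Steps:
X = -12 (X = -7 - 5 = -12)
x = 50 (x = -3 + 53 = 50)
K(u, b) = 7 + 12*b (K(u, b) = 3 - (-12*b - 4) = 3 - (-4 - 12*b) = 3 + (4 + 12*b) = 7 + 12*b)
n(I, d) = (7 + I + 12*d)*(10 + I + d) (n(I, d) = (I + (7 + 12*d))*(d + (I + 10)) = (7 + I + 12*d)*(d + (10 + I)) = (7 + I + 12*d)*(10 + I + d))
√(n(x, 1) - 2090) = √((70 + 50² + 12*1² + 17*50 + 127*1 + 13*50*1) - 2090) = √((70 + 2500 + 12*1 + 850 + 127 + 650) - 2090) = √((70 + 2500 + 12 + 850 + 127 + 650) - 2090) = √(4209 - 2090) = √2119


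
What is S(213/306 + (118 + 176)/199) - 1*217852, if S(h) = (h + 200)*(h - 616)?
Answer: -140887002848375/412008804 ≈ -3.4195e+5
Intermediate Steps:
S(h) = (-616 + h)*(200 + h) (S(h) = (200 + h)*(-616 + h) = (-616 + h)*(200 + h))
S(213/306 + (118 + 176)/199) - 1*217852 = (-123200 + (213/306 + (118 + 176)/199)² - 416*(213/306 + (118 + 176)/199)) - 1*217852 = (-123200 + (213*(1/306) + 294*(1/199))² - 416*(213*(1/306) + 294*(1/199))) - 217852 = (-123200 + (71/102 + 294/199)² - 416*(71/102 + 294/199)) - 217852 = (-123200 + (44117/20298)² - 416*44117/20298) - 217852 = (-123200 + 1946309689/412008804 - 9176336/10149) - 217852 = -51130060879367/412008804 - 217852 = -140887002848375/412008804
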